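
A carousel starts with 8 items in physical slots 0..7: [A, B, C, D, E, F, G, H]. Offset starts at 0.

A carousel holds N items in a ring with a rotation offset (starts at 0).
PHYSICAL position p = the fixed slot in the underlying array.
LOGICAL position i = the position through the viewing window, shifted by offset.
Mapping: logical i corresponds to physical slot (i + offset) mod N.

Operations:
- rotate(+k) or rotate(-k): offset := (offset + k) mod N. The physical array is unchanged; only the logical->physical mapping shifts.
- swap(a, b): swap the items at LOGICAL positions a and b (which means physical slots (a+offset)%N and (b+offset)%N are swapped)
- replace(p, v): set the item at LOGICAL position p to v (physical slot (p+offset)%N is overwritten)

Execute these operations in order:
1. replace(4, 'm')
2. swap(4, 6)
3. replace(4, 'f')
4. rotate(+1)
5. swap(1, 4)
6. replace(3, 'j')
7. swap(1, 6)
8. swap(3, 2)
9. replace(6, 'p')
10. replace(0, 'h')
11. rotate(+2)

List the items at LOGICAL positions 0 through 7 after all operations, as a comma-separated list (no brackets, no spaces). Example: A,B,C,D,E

After op 1 (replace(4, 'm')): offset=0, physical=[A,B,C,D,m,F,G,H], logical=[A,B,C,D,m,F,G,H]
After op 2 (swap(4, 6)): offset=0, physical=[A,B,C,D,G,F,m,H], logical=[A,B,C,D,G,F,m,H]
After op 3 (replace(4, 'f')): offset=0, physical=[A,B,C,D,f,F,m,H], logical=[A,B,C,D,f,F,m,H]
After op 4 (rotate(+1)): offset=1, physical=[A,B,C,D,f,F,m,H], logical=[B,C,D,f,F,m,H,A]
After op 5 (swap(1, 4)): offset=1, physical=[A,B,F,D,f,C,m,H], logical=[B,F,D,f,C,m,H,A]
After op 6 (replace(3, 'j')): offset=1, physical=[A,B,F,D,j,C,m,H], logical=[B,F,D,j,C,m,H,A]
After op 7 (swap(1, 6)): offset=1, physical=[A,B,H,D,j,C,m,F], logical=[B,H,D,j,C,m,F,A]
After op 8 (swap(3, 2)): offset=1, physical=[A,B,H,j,D,C,m,F], logical=[B,H,j,D,C,m,F,A]
After op 9 (replace(6, 'p')): offset=1, physical=[A,B,H,j,D,C,m,p], logical=[B,H,j,D,C,m,p,A]
After op 10 (replace(0, 'h')): offset=1, physical=[A,h,H,j,D,C,m,p], logical=[h,H,j,D,C,m,p,A]
After op 11 (rotate(+2)): offset=3, physical=[A,h,H,j,D,C,m,p], logical=[j,D,C,m,p,A,h,H]

Answer: j,D,C,m,p,A,h,H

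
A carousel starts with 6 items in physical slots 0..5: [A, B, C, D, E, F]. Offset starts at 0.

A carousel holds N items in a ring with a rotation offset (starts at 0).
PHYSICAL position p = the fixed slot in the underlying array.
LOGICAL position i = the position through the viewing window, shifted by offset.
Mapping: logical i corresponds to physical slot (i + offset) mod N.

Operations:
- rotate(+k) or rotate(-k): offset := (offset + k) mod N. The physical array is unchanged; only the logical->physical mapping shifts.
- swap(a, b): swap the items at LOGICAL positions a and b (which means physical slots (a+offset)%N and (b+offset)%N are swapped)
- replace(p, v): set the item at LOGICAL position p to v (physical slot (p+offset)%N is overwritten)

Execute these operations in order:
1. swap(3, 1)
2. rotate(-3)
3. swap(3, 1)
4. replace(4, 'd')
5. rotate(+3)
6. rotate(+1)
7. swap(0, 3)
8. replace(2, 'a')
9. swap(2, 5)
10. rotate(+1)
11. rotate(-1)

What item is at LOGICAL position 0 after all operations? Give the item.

After op 1 (swap(3, 1)): offset=0, physical=[A,D,C,B,E,F], logical=[A,D,C,B,E,F]
After op 2 (rotate(-3)): offset=3, physical=[A,D,C,B,E,F], logical=[B,E,F,A,D,C]
After op 3 (swap(3, 1)): offset=3, physical=[E,D,C,B,A,F], logical=[B,A,F,E,D,C]
After op 4 (replace(4, 'd')): offset=3, physical=[E,d,C,B,A,F], logical=[B,A,F,E,d,C]
After op 5 (rotate(+3)): offset=0, physical=[E,d,C,B,A,F], logical=[E,d,C,B,A,F]
After op 6 (rotate(+1)): offset=1, physical=[E,d,C,B,A,F], logical=[d,C,B,A,F,E]
After op 7 (swap(0, 3)): offset=1, physical=[E,A,C,B,d,F], logical=[A,C,B,d,F,E]
After op 8 (replace(2, 'a')): offset=1, physical=[E,A,C,a,d,F], logical=[A,C,a,d,F,E]
After op 9 (swap(2, 5)): offset=1, physical=[a,A,C,E,d,F], logical=[A,C,E,d,F,a]
After op 10 (rotate(+1)): offset=2, physical=[a,A,C,E,d,F], logical=[C,E,d,F,a,A]
After op 11 (rotate(-1)): offset=1, physical=[a,A,C,E,d,F], logical=[A,C,E,d,F,a]

Answer: A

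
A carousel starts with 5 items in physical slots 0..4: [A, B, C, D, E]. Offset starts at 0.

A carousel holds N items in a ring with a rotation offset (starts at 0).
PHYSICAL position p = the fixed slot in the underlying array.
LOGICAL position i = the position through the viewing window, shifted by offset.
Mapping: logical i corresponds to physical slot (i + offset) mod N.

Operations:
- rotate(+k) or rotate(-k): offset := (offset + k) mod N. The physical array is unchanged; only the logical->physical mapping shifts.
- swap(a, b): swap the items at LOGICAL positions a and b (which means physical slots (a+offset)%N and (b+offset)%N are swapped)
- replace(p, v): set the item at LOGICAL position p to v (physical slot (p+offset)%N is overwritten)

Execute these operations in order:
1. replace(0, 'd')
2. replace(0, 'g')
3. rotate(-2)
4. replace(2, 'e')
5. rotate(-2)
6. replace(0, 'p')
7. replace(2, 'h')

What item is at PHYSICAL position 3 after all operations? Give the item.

Answer: h

Derivation:
After op 1 (replace(0, 'd')): offset=0, physical=[d,B,C,D,E], logical=[d,B,C,D,E]
After op 2 (replace(0, 'g')): offset=0, physical=[g,B,C,D,E], logical=[g,B,C,D,E]
After op 3 (rotate(-2)): offset=3, physical=[g,B,C,D,E], logical=[D,E,g,B,C]
After op 4 (replace(2, 'e')): offset=3, physical=[e,B,C,D,E], logical=[D,E,e,B,C]
After op 5 (rotate(-2)): offset=1, physical=[e,B,C,D,E], logical=[B,C,D,E,e]
After op 6 (replace(0, 'p')): offset=1, physical=[e,p,C,D,E], logical=[p,C,D,E,e]
After op 7 (replace(2, 'h')): offset=1, physical=[e,p,C,h,E], logical=[p,C,h,E,e]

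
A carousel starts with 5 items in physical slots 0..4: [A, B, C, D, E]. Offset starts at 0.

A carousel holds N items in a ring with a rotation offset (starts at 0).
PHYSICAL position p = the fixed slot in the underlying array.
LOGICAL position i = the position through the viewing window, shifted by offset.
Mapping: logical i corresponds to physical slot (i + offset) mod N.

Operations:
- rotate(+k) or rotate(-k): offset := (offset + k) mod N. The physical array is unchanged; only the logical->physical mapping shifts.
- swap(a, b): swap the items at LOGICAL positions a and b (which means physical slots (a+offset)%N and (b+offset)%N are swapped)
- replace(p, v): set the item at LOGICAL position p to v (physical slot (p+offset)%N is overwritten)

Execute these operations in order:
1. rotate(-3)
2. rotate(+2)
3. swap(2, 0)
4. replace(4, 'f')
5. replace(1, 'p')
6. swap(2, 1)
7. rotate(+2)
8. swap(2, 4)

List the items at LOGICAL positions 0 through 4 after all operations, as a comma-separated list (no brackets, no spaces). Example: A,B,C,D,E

Answer: p,C,E,B,f

Derivation:
After op 1 (rotate(-3)): offset=2, physical=[A,B,C,D,E], logical=[C,D,E,A,B]
After op 2 (rotate(+2)): offset=4, physical=[A,B,C,D,E], logical=[E,A,B,C,D]
After op 3 (swap(2, 0)): offset=4, physical=[A,E,C,D,B], logical=[B,A,E,C,D]
After op 4 (replace(4, 'f')): offset=4, physical=[A,E,C,f,B], logical=[B,A,E,C,f]
After op 5 (replace(1, 'p')): offset=4, physical=[p,E,C,f,B], logical=[B,p,E,C,f]
After op 6 (swap(2, 1)): offset=4, physical=[E,p,C,f,B], logical=[B,E,p,C,f]
After op 7 (rotate(+2)): offset=1, physical=[E,p,C,f,B], logical=[p,C,f,B,E]
After op 8 (swap(2, 4)): offset=1, physical=[f,p,C,E,B], logical=[p,C,E,B,f]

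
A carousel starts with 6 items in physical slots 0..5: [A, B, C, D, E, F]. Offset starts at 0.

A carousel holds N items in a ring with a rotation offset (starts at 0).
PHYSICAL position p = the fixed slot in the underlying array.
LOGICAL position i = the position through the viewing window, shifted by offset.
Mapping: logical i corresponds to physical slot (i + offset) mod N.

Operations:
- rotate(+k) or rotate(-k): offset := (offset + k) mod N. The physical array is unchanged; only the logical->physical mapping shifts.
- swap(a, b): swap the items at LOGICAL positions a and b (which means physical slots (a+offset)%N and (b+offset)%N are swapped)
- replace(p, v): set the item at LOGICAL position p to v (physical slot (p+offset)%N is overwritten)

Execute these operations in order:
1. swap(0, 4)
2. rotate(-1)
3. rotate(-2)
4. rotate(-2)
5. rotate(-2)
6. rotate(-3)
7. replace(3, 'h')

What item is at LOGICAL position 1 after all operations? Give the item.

Answer: D

Derivation:
After op 1 (swap(0, 4)): offset=0, physical=[E,B,C,D,A,F], logical=[E,B,C,D,A,F]
After op 2 (rotate(-1)): offset=5, physical=[E,B,C,D,A,F], logical=[F,E,B,C,D,A]
After op 3 (rotate(-2)): offset=3, physical=[E,B,C,D,A,F], logical=[D,A,F,E,B,C]
After op 4 (rotate(-2)): offset=1, physical=[E,B,C,D,A,F], logical=[B,C,D,A,F,E]
After op 5 (rotate(-2)): offset=5, physical=[E,B,C,D,A,F], logical=[F,E,B,C,D,A]
After op 6 (rotate(-3)): offset=2, physical=[E,B,C,D,A,F], logical=[C,D,A,F,E,B]
After op 7 (replace(3, 'h')): offset=2, physical=[E,B,C,D,A,h], logical=[C,D,A,h,E,B]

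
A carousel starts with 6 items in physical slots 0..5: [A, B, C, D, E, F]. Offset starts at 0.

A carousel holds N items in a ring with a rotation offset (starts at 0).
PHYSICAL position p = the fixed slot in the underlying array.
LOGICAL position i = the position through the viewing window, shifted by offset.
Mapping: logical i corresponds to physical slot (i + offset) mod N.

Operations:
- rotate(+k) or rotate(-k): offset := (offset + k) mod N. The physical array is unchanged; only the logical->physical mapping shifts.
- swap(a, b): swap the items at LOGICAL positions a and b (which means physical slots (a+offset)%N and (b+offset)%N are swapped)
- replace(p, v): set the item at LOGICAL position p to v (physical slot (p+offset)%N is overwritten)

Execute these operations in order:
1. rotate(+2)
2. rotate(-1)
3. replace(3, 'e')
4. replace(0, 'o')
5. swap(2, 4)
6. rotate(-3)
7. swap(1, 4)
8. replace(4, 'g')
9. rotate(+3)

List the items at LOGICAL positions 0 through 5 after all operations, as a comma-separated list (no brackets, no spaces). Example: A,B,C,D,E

After op 1 (rotate(+2)): offset=2, physical=[A,B,C,D,E,F], logical=[C,D,E,F,A,B]
After op 2 (rotate(-1)): offset=1, physical=[A,B,C,D,E,F], logical=[B,C,D,E,F,A]
After op 3 (replace(3, 'e')): offset=1, physical=[A,B,C,D,e,F], logical=[B,C,D,e,F,A]
After op 4 (replace(0, 'o')): offset=1, physical=[A,o,C,D,e,F], logical=[o,C,D,e,F,A]
After op 5 (swap(2, 4)): offset=1, physical=[A,o,C,F,e,D], logical=[o,C,F,e,D,A]
After op 6 (rotate(-3)): offset=4, physical=[A,o,C,F,e,D], logical=[e,D,A,o,C,F]
After op 7 (swap(1, 4)): offset=4, physical=[A,o,D,F,e,C], logical=[e,C,A,o,D,F]
After op 8 (replace(4, 'g')): offset=4, physical=[A,o,g,F,e,C], logical=[e,C,A,o,g,F]
After op 9 (rotate(+3)): offset=1, physical=[A,o,g,F,e,C], logical=[o,g,F,e,C,A]

Answer: o,g,F,e,C,A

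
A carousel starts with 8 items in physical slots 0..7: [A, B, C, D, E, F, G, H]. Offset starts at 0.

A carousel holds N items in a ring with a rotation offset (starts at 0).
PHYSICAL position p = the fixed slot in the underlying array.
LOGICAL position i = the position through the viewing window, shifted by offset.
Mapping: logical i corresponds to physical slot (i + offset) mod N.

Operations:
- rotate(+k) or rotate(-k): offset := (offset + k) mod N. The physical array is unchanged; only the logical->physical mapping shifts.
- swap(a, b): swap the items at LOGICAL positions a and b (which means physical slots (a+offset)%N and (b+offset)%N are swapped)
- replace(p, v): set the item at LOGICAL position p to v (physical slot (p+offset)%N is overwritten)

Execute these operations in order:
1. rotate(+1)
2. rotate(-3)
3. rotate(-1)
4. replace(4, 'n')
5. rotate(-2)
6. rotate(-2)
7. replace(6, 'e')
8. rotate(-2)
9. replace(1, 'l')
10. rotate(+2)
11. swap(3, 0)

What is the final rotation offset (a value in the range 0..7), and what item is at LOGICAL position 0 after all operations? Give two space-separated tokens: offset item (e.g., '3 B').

Answer: 1 E

Derivation:
After op 1 (rotate(+1)): offset=1, physical=[A,B,C,D,E,F,G,H], logical=[B,C,D,E,F,G,H,A]
After op 2 (rotate(-3)): offset=6, physical=[A,B,C,D,E,F,G,H], logical=[G,H,A,B,C,D,E,F]
After op 3 (rotate(-1)): offset=5, physical=[A,B,C,D,E,F,G,H], logical=[F,G,H,A,B,C,D,E]
After op 4 (replace(4, 'n')): offset=5, physical=[A,n,C,D,E,F,G,H], logical=[F,G,H,A,n,C,D,E]
After op 5 (rotate(-2)): offset=3, physical=[A,n,C,D,E,F,G,H], logical=[D,E,F,G,H,A,n,C]
After op 6 (rotate(-2)): offset=1, physical=[A,n,C,D,E,F,G,H], logical=[n,C,D,E,F,G,H,A]
After op 7 (replace(6, 'e')): offset=1, physical=[A,n,C,D,E,F,G,e], logical=[n,C,D,E,F,G,e,A]
After op 8 (rotate(-2)): offset=7, physical=[A,n,C,D,E,F,G,e], logical=[e,A,n,C,D,E,F,G]
After op 9 (replace(1, 'l')): offset=7, physical=[l,n,C,D,E,F,G,e], logical=[e,l,n,C,D,E,F,G]
After op 10 (rotate(+2)): offset=1, physical=[l,n,C,D,E,F,G,e], logical=[n,C,D,E,F,G,e,l]
After op 11 (swap(3, 0)): offset=1, physical=[l,E,C,D,n,F,G,e], logical=[E,C,D,n,F,G,e,l]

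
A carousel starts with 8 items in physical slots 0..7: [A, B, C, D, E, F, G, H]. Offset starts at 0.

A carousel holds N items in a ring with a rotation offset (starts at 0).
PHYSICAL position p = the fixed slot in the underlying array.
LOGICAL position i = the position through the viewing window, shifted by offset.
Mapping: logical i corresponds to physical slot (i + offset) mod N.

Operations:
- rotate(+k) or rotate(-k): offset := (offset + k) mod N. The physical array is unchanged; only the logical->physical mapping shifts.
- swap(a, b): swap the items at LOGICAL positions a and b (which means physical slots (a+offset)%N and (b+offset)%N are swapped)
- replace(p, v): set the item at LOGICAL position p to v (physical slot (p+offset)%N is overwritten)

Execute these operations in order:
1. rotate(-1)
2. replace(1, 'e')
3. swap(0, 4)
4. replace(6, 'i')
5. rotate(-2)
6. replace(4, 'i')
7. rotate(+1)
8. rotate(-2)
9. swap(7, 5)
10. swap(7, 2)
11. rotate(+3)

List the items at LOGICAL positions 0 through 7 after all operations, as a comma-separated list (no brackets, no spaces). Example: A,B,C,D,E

Answer: D,e,H,C,G,E,i,i

Derivation:
After op 1 (rotate(-1)): offset=7, physical=[A,B,C,D,E,F,G,H], logical=[H,A,B,C,D,E,F,G]
After op 2 (replace(1, 'e')): offset=7, physical=[e,B,C,D,E,F,G,H], logical=[H,e,B,C,D,E,F,G]
After op 3 (swap(0, 4)): offset=7, physical=[e,B,C,H,E,F,G,D], logical=[D,e,B,C,H,E,F,G]
After op 4 (replace(6, 'i')): offset=7, physical=[e,B,C,H,E,i,G,D], logical=[D,e,B,C,H,E,i,G]
After op 5 (rotate(-2)): offset=5, physical=[e,B,C,H,E,i,G,D], logical=[i,G,D,e,B,C,H,E]
After op 6 (replace(4, 'i')): offset=5, physical=[e,i,C,H,E,i,G,D], logical=[i,G,D,e,i,C,H,E]
After op 7 (rotate(+1)): offset=6, physical=[e,i,C,H,E,i,G,D], logical=[G,D,e,i,C,H,E,i]
After op 8 (rotate(-2)): offset=4, physical=[e,i,C,H,E,i,G,D], logical=[E,i,G,D,e,i,C,H]
After op 9 (swap(7, 5)): offset=4, physical=[e,H,C,i,E,i,G,D], logical=[E,i,G,D,e,H,C,i]
After op 10 (swap(7, 2)): offset=4, physical=[e,H,C,G,E,i,i,D], logical=[E,i,i,D,e,H,C,G]
After op 11 (rotate(+3)): offset=7, physical=[e,H,C,G,E,i,i,D], logical=[D,e,H,C,G,E,i,i]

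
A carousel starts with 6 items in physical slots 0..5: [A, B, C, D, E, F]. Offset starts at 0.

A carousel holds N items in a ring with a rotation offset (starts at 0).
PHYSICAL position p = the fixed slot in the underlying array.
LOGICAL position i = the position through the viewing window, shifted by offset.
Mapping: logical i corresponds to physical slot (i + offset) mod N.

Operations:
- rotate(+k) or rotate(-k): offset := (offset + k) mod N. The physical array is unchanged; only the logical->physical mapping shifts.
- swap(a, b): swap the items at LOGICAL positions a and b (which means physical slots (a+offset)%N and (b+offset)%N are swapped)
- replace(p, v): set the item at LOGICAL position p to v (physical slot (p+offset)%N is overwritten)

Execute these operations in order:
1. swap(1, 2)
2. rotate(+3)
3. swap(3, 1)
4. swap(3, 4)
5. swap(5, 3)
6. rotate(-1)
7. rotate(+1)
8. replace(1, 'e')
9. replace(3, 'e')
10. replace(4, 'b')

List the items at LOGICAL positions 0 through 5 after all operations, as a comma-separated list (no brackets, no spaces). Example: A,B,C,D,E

Answer: D,e,F,e,b,C

Derivation:
After op 1 (swap(1, 2)): offset=0, physical=[A,C,B,D,E,F], logical=[A,C,B,D,E,F]
After op 2 (rotate(+3)): offset=3, physical=[A,C,B,D,E,F], logical=[D,E,F,A,C,B]
After op 3 (swap(3, 1)): offset=3, physical=[E,C,B,D,A,F], logical=[D,A,F,E,C,B]
After op 4 (swap(3, 4)): offset=3, physical=[C,E,B,D,A,F], logical=[D,A,F,C,E,B]
After op 5 (swap(5, 3)): offset=3, physical=[B,E,C,D,A,F], logical=[D,A,F,B,E,C]
After op 6 (rotate(-1)): offset=2, physical=[B,E,C,D,A,F], logical=[C,D,A,F,B,E]
After op 7 (rotate(+1)): offset=3, physical=[B,E,C,D,A,F], logical=[D,A,F,B,E,C]
After op 8 (replace(1, 'e')): offset=3, physical=[B,E,C,D,e,F], logical=[D,e,F,B,E,C]
After op 9 (replace(3, 'e')): offset=3, physical=[e,E,C,D,e,F], logical=[D,e,F,e,E,C]
After op 10 (replace(4, 'b')): offset=3, physical=[e,b,C,D,e,F], logical=[D,e,F,e,b,C]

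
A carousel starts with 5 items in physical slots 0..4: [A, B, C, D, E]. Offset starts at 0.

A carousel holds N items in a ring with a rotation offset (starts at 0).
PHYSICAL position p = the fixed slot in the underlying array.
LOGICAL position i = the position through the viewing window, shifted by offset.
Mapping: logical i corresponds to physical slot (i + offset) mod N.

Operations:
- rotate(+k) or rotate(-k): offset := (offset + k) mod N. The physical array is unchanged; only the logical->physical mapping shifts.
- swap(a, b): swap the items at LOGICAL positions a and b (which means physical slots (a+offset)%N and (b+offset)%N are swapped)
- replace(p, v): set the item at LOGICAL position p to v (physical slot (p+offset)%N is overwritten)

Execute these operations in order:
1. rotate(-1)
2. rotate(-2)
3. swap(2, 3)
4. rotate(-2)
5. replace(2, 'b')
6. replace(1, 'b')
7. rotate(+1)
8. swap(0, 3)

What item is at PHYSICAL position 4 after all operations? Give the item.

Answer: b

Derivation:
After op 1 (rotate(-1)): offset=4, physical=[A,B,C,D,E], logical=[E,A,B,C,D]
After op 2 (rotate(-2)): offset=2, physical=[A,B,C,D,E], logical=[C,D,E,A,B]
After op 3 (swap(2, 3)): offset=2, physical=[E,B,C,D,A], logical=[C,D,A,E,B]
After op 4 (rotate(-2)): offset=0, physical=[E,B,C,D,A], logical=[E,B,C,D,A]
After op 5 (replace(2, 'b')): offset=0, physical=[E,B,b,D,A], logical=[E,B,b,D,A]
After op 6 (replace(1, 'b')): offset=0, physical=[E,b,b,D,A], logical=[E,b,b,D,A]
After op 7 (rotate(+1)): offset=1, physical=[E,b,b,D,A], logical=[b,b,D,A,E]
After op 8 (swap(0, 3)): offset=1, physical=[E,A,b,D,b], logical=[A,b,D,b,E]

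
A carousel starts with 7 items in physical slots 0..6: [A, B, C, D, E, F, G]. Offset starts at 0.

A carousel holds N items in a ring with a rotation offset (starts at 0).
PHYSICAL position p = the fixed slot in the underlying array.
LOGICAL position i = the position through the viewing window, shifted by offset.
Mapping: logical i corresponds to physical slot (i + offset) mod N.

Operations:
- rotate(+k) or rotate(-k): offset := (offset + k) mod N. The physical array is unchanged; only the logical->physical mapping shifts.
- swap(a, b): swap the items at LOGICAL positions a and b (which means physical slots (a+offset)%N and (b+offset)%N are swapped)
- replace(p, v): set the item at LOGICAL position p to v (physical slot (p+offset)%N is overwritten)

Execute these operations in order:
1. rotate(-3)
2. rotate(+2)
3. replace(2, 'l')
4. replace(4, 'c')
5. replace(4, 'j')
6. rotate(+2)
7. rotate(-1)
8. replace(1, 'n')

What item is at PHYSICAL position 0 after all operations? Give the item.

Answer: A

Derivation:
After op 1 (rotate(-3)): offset=4, physical=[A,B,C,D,E,F,G], logical=[E,F,G,A,B,C,D]
After op 2 (rotate(+2)): offset=6, physical=[A,B,C,D,E,F,G], logical=[G,A,B,C,D,E,F]
After op 3 (replace(2, 'l')): offset=6, physical=[A,l,C,D,E,F,G], logical=[G,A,l,C,D,E,F]
After op 4 (replace(4, 'c')): offset=6, physical=[A,l,C,c,E,F,G], logical=[G,A,l,C,c,E,F]
After op 5 (replace(4, 'j')): offset=6, physical=[A,l,C,j,E,F,G], logical=[G,A,l,C,j,E,F]
After op 6 (rotate(+2)): offset=1, physical=[A,l,C,j,E,F,G], logical=[l,C,j,E,F,G,A]
After op 7 (rotate(-1)): offset=0, physical=[A,l,C,j,E,F,G], logical=[A,l,C,j,E,F,G]
After op 8 (replace(1, 'n')): offset=0, physical=[A,n,C,j,E,F,G], logical=[A,n,C,j,E,F,G]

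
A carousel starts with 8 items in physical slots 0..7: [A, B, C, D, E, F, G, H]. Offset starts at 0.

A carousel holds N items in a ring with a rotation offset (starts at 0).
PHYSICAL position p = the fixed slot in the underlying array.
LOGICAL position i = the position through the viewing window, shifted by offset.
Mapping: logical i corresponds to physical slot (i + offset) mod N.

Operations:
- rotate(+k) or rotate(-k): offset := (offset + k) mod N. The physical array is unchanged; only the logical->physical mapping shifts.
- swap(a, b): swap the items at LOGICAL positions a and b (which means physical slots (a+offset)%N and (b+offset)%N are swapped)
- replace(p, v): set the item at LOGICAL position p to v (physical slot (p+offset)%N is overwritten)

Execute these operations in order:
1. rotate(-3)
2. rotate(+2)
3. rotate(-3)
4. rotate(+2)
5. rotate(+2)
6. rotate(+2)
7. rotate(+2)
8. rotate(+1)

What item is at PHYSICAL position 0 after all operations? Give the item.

After op 1 (rotate(-3)): offset=5, physical=[A,B,C,D,E,F,G,H], logical=[F,G,H,A,B,C,D,E]
After op 2 (rotate(+2)): offset=7, physical=[A,B,C,D,E,F,G,H], logical=[H,A,B,C,D,E,F,G]
After op 3 (rotate(-3)): offset=4, physical=[A,B,C,D,E,F,G,H], logical=[E,F,G,H,A,B,C,D]
After op 4 (rotate(+2)): offset=6, physical=[A,B,C,D,E,F,G,H], logical=[G,H,A,B,C,D,E,F]
After op 5 (rotate(+2)): offset=0, physical=[A,B,C,D,E,F,G,H], logical=[A,B,C,D,E,F,G,H]
After op 6 (rotate(+2)): offset=2, physical=[A,B,C,D,E,F,G,H], logical=[C,D,E,F,G,H,A,B]
After op 7 (rotate(+2)): offset=4, physical=[A,B,C,D,E,F,G,H], logical=[E,F,G,H,A,B,C,D]
After op 8 (rotate(+1)): offset=5, physical=[A,B,C,D,E,F,G,H], logical=[F,G,H,A,B,C,D,E]

Answer: A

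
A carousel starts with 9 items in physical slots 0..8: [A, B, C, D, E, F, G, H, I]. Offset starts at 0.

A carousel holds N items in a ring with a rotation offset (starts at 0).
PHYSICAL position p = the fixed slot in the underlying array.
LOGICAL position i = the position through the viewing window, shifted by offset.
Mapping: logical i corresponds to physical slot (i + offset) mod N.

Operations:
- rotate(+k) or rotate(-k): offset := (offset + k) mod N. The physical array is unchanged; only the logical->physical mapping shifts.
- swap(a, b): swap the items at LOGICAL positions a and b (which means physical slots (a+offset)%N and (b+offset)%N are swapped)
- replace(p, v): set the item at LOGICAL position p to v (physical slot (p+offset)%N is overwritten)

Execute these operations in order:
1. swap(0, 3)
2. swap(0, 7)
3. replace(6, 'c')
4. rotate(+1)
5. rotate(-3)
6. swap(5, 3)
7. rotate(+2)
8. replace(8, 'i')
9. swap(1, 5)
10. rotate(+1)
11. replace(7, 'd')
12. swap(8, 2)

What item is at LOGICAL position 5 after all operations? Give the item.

Answer: c

Derivation:
After op 1 (swap(0, 3)): offset=0, physical=[D,B,C,A,E,F,G,H,I], logical=[D,B,C,A,E,F,G,H,I]
After op 2 (swap(0, 7)): offset=0, physical=[H,B,C,A,E,F,G,D,I], logical=[H,B,C,A,E,F,G,D,I]
After op 3 (replace(6, 'c')): offset=0, physical=[H,B,C,A,E,F,c,D,I], logical=[H,B,C,A,E,F,c,D,I]
After op 4 (rotate(+1)): offset=1, physical=[H,B,C,A,E,F,c,D,I], logical=[B,C,A,E,F,c,D,I,H]
After op 5 (rotate(-3)): offset=7, physical=[H,B,C,A,E,F,c,D,I], logical=[D,I,H,B,C,A,E,F,c]
After op 6 (swap(5, 3)): offset=7, physical=[H,A,C,B,E,F,c,D,I], logical=[D,I,H,A,C,B,E,F,c]
After op 7 (rotate(+2)): offset=0, physical=[H,A,C,B,E,F,c,D,I], logical=[H,A,C,B,E,F,c,D,I]
After op 8 (replace(8, 'i')): offset=0, physical=[H,A,C,B,E,F,c,D,i], logical=[H,A,C,B,E,F,c,D,i]
After op 9 (swap(1, 5)): offset=0, physical=[H,F,C,B,E,A,c,D,i], logical=[H,F,C,B,E,A,c,D,i]
After op 10 (rotate(+1)): offset=1, physical=[H,F,C,B,E,A,c,D,i], logical=[F,C,B,E,A,c,D,i,H]
After op 11 (replace(7, 'd')): offset=1, physical=[H,F,C,B,E,A,c,D,d], logical=[F,C,B,E,A,c,D,d,H]
After op 12 (swap(8, 2)): offset=1, physical=[B,F,C,H,E,A,c,D,d], logical=[F,C,H,E,A,c,D,d,B]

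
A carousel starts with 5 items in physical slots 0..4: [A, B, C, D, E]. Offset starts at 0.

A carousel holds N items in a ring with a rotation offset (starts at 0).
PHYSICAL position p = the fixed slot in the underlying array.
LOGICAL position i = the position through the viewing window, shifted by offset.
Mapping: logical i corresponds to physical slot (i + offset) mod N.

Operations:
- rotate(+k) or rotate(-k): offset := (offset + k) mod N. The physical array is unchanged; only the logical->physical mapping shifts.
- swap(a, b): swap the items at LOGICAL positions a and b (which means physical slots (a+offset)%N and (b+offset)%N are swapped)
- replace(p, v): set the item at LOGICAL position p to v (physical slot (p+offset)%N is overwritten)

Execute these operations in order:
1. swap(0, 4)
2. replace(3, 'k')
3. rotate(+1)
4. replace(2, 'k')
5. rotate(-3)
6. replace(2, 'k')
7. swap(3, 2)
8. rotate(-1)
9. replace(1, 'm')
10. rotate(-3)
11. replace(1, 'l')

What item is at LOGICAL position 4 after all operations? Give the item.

After op 1 (swap(0, 4)): offset=0, physical=[E,B,C,D,A], logical=[E,B,C,D,A]
After op 2 (replace(3, 'k')): offset=0, physical=[E,B,C,k,A], logical=[E,B,C,k,A]
After op 3 (rotate(+1)): offset=1, physical=[E,B,C,k,A], logical=[B,C,k,A,E]
After op 4 (replace(2, 'k')): offset=1, physical=[E,B,C,k,A], logical=[B,C,k,A,E]
After op 5 (rotate(-3)): offset=3, physical=[E,B,C,k,A], logical=[k,A,E,B,C]
After op 6 (replace(2, 'k')): offset=3, physical=[k,B,C,k,A], logical=[k,A,k,B,C]
After op 7 (swap(3, 2)): offset=3, physical=[B,k,C,k,A], logical=[k,A,B,k,C]
After op 8 (rotate(-1)): offset=2, physical=[B,k,C,k,A], logical=[C,k,A,B,k]
After op 9 (replace(1, 'm')): offset=2, physical=[B,k,C,m,A], logical=[C,m,A,B,k]
After op 10 (rotate(-3)): offset=4, physical=[B,k,C,m,A], logical=[A,B,k,C,m]
After op 11 (replace(1, 'l')): offset=4, physical=[l,k,C,m,A], logical=[A,l,k,C,m]

Answer: m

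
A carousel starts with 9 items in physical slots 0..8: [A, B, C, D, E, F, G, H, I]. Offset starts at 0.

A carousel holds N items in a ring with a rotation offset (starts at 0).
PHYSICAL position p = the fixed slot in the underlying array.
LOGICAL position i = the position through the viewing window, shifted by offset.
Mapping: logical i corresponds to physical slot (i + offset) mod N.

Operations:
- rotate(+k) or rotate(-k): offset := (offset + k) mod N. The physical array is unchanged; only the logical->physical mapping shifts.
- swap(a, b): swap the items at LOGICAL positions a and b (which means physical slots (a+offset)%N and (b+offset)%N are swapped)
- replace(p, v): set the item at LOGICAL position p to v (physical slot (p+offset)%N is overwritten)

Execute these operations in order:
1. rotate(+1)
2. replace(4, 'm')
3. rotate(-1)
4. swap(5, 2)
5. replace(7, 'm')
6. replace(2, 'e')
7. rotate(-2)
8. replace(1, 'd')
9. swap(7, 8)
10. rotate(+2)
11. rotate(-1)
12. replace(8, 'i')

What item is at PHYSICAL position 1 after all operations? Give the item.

After op 1 (rotate(+1)): offset=1, physical=[A,B,C,D,E,F,G,H,I], logical=[B,C,D,E,F,G,H,I,A]
After op 2 (replace(4, 'm')): offset=1, physical=[A,B,C,D,E,m,G,H,I], logical=[B,C,D,E,m,G,H,I,A]
After op 3 (rotate(-1)): offset=0, physical=[A,B,C,D,E,m,G,H,I], logical=[A,B,C,D,E,m,G,H,I]
After op 4 (swap(5, 2)): offset=0, physical=[A,B,m,D,E,C,G,H,I], logical=[A,B,m,D,E,C,G,H,I]
After op 5 (replace(7, 'm')): offset=0, physical=[A,B,m,D,E,C,G,m,I], logical=[A,B,m,D,E,C,G,m,I]
After op 6 (replace(2, 'e')): offset=0, physical=[A,B,e,D,E,C,G,m,I], logical=[A,B,e,D,E,C,G,m,I]
After op 7 (rotate(-2)): offset=7, physical=[A,B,e,D,E,C,G,m,I], logical=[m,I,A,B,e,D,E,C,G]
After op 8 (replace(1, 'd')): offset=7, physical=[A,B,e,D,E,C,G,m,d], logical=[m,d,A,B,e,D,E,C,G]
After op 9 (swap(7, 8)): offset=7, physical=[A,B,e,D,E,G,C,m,d], logical=[m,d,A,B,e,D,E,G,C]
After op 10 (rotate(+2)): offset=0, physical=[A,B,e,D,E,G,C,m,d], logical=[A,B,e,D,E,G,C,m,d]
After op 11 (rotate(-1)): offset=8, physical=[A,B,e,D,E,G,C,m,d], logical=[d,A,B,e,D,E,G,C,m]
After op 12 (replace(8, 'i')): offset=8, physical=[A,B,e,D,E,G,C,i,d], logical=[d,A,B,e,D,E,G,C,i]

Answer: B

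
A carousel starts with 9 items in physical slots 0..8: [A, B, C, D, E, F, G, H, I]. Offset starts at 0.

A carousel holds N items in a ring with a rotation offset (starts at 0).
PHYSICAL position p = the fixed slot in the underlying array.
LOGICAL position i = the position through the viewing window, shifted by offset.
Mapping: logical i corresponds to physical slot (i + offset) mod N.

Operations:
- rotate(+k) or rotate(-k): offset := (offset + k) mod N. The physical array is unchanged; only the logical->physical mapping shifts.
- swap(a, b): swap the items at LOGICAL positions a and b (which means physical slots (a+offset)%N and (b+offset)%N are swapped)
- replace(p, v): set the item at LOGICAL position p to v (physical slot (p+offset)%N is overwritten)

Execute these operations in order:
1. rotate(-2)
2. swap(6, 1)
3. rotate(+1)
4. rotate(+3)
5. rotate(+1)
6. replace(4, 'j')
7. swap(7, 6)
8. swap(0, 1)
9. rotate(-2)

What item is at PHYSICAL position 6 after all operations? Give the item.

After op 1 (rotate(-2)): offset=7, physical=[A,B,C,D,E,F,G,H,I], logical=[H,I,A,B,C,D,E,F,G]
After op 2 (swap(6, 1)): offset=7, physical=[A,B,C,D,I,F,G,H,E], logical=[H,E,A,B,C,D,I,F,G]
After op 3 (rotate(+1)): offset=8, physical=[A,B,C,D,I,F,G,H,E], logical=[E,A,B,C,D,I,F,G,H]
After op 4 (rotate(+3)): offset=2, physical=[A,B,C,D,I,F,G,H,E], logical=[C,D,I,F,G,H,E,A,B]
After op 5 (rotate(+1)): offset=3, physical=[A,B,C,D,I,F,G,H,E], logical=[D,I,F,G,H,E,A,B,C]
After op 6 (replace(4, 'j')): offset=3, physical=[A,B,C,D,I,F,G,j,E], logical=[D,I,F,G,j,E,A,B,C]
After op 7 (swap(7, 6)): offset=3, physical=[B,A,C,D,I,F,G,j,E], logical=[D,I,F,G,j,E,B,A,C]
After op 8 (swap(0, 1)): offset=3, physical=[B,A,C,I,D,F,G,j,E], logical=[I,D,F,G,j,E,B,A,C]
After op 9 (rotate(-2)): offset=1, physical=[B,A,C,I,D,F,G,j,E], logical=[A,C,I,D,F,G,j,E,B]

Answer: G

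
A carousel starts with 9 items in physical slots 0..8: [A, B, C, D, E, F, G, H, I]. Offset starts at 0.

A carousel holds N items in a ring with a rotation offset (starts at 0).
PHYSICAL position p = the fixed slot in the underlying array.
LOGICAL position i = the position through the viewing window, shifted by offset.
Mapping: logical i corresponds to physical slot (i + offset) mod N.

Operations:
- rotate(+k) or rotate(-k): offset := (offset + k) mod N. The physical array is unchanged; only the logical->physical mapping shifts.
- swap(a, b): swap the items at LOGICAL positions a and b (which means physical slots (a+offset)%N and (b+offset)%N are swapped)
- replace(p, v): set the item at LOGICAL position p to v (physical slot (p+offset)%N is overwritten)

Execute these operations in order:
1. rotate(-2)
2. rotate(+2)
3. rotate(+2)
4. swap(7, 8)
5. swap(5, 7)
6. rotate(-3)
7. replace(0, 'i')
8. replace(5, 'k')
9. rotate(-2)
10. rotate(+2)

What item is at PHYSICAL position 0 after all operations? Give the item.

Answer: H

Derivation:
After op 1 (rotate(-2)): offset=7, physical=[A,B,C,D,E,F,G,H,I], logical=[H,I,A,B,C,D,E,F,G]
After op 2 (rotate(+2)): offset=0, physical=[A,B,C,D,E,F,G,H,I], logical=[A,B,C,D,E,F,G,H,I]
After op 3 (rotate(+2)): offset=2, physical=[A,B,C,D,E,F,G,H,I], logical=[C,D,E,F,G,H,I,A,B]
After op 4 (swap(7, 8)): offset=2, physical=[B,A,C,D,E,F,G,H,I], logical=[C,D,E,F,G,H,I,B,A]
After op 5 (swap(5, 7)): offset=2, physical=[H,A,C,D,E,F,G,B,I], logical=[C,D,E,F,G,B,I,H,A]
After op 6 (rotate(-3)): offset=8, physical=[H,A,C,D,E,F,G,B,I], logical=[I,H,A,C,D,E,F,G,B]
After op 7 (replace(0, 'i')): offset=8, physical=[H,A,C,D,E,F,G,B,i], logical=[i,H,A,C,D,E,F,G,B]
After op 8 (replace(5, 'k')): offset=8, physical=[H,A,C,D,k,F,G,B,i], logical=[i,H,A,C,D,k,F,G,B]
After op 9 (rotate(-2)): offset=6, physical=[H,A,C,D,k,F,G,B,i], logical=[G,B,i,H,A,C,D,k,F]
After op 10 (rotate(+2)): offset=8, physical=[H,A,C,D,k,F,G,B,i], logical=[i,H,A,C,D,k,F,G,B]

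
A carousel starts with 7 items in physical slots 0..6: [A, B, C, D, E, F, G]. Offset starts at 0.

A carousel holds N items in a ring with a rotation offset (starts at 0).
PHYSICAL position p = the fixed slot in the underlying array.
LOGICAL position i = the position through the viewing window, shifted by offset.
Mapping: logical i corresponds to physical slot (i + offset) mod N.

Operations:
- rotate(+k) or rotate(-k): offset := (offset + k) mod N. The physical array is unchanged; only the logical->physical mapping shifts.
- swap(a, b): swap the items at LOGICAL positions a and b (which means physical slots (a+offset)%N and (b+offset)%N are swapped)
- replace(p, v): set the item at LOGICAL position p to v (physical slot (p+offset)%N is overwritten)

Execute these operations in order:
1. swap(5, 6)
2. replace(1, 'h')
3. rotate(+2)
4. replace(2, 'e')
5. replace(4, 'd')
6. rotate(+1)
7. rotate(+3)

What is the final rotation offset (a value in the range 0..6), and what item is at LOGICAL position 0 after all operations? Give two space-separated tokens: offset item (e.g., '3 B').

After op 1 (swap(5, 6)): offset=0, physical=[A,B,C,D,E,G,F], logical=[A,B,C,D,E,G,F]
After op 2 (replace(1, 'h')): offset=0, physical=[A,h,C,D,E,G,F], logical=[A,h,C,D,E,G,F]
After op 3 (rotate(+2)): offset=2, physical=[A,h,C,D,E,G,F], logical=[C,D,E,G,F,A,h]
After op 4 (replace(2, 'e')): offset=2, physical=[A,h,C,D,e,G,F], logical=[C,D,e,G,F,A,h]
After op 5 (replace(4, 'd')): offset=2, physical=[A,h,C,D,e,G,d], logical=[C,D,e,G,d,A,h]
After op 6 (rotate(+1)): offset=3, physical=[A,h,C,D,e,G,d], logical=[D,e,G,d,A,h,C]
After op 7 (rotate(+3)): offset=6, physical=[A,h,C,D,e,G,d], logical=[d,A,h,C,D,e,G]

Answer: 6 d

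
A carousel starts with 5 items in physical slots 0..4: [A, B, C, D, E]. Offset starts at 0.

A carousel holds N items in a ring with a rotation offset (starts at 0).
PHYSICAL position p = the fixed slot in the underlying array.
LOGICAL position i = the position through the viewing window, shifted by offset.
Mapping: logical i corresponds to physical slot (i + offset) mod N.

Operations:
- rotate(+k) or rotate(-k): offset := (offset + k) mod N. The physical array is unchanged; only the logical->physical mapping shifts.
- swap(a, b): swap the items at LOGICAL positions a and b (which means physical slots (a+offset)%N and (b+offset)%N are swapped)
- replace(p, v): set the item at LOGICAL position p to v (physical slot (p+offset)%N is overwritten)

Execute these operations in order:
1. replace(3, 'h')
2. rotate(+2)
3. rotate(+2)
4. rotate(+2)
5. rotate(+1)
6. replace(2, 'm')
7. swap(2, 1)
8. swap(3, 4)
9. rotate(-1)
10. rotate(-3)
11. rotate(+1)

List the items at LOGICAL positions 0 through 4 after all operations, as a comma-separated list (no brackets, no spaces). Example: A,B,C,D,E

Answer: h,B,A,C,m

Derivation:
After op 1 (replace(3, 'h')): offset=0, physical=[A,B,C,h,E], logical=[A,B,C,h,E]
After op 2 (rotate(+2)): offset=2, physical=[A,B,C,h,E], logical=[C,h,E,A,B]
After op 3 (rotate(+2)): offset=4, physical=[A,B,C,h,E], logical=[E,A,B,C,h]
After op 4 (rotate(+2)): offset=1, physical=[A,B,C,h,E], logical=[B,C,h,E,A]
After op 5 (rotate(+1)): offset=2, physical=[A,B,C,h,E], logical=[C,h,E,A,B]
After op 6 (replace(2, 'm')): offset=2, physical=[A,B,C,h,m], logical=[C,h,m,A,B]
After op 7 (swap(2, 1)): offset=2, physical=[A,B,C,m,h], logical=[C,m,h,A,B]
After op 8 (swap(3, 4)): offset=2, physical=[B,A,C,m,h], logical=[C,m,h,B,A]
After op 9 (rotate(-1)): offset=1, physical=[B,A,C,m,h], logical=[A,C,m,h,B]
After op 10 (rotate(-3)): offset=3, physical=[B,A,C,m,h], logical=[m,h,B,A,C]
After op 11 (rotate(+1)): offset=4, physical=[B,A,C,m,h], logical=[h,B,A,C,m]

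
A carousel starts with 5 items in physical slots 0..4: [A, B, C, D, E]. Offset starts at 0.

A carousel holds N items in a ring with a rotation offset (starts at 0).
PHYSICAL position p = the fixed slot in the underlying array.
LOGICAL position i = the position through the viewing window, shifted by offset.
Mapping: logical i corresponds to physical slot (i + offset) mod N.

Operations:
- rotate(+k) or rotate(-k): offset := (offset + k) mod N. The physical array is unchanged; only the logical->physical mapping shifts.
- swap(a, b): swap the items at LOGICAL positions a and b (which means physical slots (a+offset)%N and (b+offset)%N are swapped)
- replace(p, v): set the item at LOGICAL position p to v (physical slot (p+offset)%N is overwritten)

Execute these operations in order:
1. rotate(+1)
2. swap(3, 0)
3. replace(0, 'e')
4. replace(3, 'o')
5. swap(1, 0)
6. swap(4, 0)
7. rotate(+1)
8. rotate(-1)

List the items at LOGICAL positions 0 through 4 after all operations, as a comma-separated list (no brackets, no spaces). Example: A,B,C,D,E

Answer: A,e,D,o,C

Derivation:
After op 1 (rotate(+1)): offset=1, physical=[A,B,C,D,E], logical=[B,C,D,E,A]
After op 2 (swap(3, 0)): offset=1, physical=[A,E,C,D,B], logical=[E,C,D,B,A]
After op 3 (replace(0, 'e')): offset=1, physical=[A,e,C,D,B], logical=[e,C,D,B,A]
After op 4 (replace(3, 'o')): offset=1, physical=[A,e,C,D,o], logical=[e,C,D,o,A]
After op 5 (swap(1, 0)): offset=1, physical=[A,C,e,D,o], logical=[C,e,D,o,A]
After op 6 (swap(4, 0)): offset=1, physical=[C,A,e,D,o], logical=[A,e,D,o,C]
After op 7 (rotate(+1)): offset=2, physical=[C,A,e,D,o], logical=[e,D,o,C,A]
After op 8 (rotate(-1)): offset=1, physical=[C,A,e,D,o], logical=[A,e,D,o,C]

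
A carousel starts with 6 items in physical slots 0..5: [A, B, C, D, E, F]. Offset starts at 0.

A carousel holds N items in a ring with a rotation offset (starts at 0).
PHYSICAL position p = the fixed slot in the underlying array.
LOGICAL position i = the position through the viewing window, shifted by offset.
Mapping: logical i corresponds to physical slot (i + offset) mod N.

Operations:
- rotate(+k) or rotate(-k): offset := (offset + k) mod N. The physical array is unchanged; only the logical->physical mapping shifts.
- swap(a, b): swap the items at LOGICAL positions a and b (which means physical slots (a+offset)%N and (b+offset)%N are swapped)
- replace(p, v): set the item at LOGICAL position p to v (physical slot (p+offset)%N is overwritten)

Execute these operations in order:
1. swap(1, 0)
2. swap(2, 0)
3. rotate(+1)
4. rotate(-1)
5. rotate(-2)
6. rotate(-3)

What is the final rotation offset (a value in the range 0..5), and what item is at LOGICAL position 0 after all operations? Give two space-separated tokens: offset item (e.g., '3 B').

Answer: 1 A

Derivation:
After op 1 (swap(1, 0)): offset=0, physical=[B,A,C,D,E,F], logical=[B,A,C,D,E,F]
After op 2 (swap(2, 0)): offset=0, physical=[C,A,B,D,E,F], logical=[C,A,B,D,E,F]
After op 3 (rotate(+1)): offset=1, physical=[C,A,B,D,E,F], logical=[A,B,D,E,F,C]
After op 4 (rotate(-1)): offset=0, physical=[C,A,B,D,E,F], logical=[C,A,B,D,E,F]
After op 5 (rotate(-2)): offset=4, physical=[C,A,B,D,E,F], logical=[E,F,C,A,B,D]
After op 6 (rotate(-3)): offset=1, physical=[C,A,B,D,E,F], logical=[A,B,D,E,F,C]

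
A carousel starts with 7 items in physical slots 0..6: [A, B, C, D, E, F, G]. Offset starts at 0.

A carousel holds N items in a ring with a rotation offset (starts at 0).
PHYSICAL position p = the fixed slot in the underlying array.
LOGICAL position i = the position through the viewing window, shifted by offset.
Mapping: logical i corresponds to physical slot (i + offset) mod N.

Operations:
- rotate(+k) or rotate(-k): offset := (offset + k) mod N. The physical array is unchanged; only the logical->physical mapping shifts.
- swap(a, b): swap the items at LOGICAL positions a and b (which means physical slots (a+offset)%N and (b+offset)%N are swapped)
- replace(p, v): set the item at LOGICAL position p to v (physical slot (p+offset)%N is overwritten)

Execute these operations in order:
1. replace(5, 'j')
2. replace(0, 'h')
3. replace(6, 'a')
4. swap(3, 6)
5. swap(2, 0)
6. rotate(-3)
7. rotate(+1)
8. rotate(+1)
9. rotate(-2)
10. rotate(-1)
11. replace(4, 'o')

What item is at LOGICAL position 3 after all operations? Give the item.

After op 1 (replace(5, 'j')): offset=0, physical=[A,B,C,D,E,j,G], logical=[A,B,C,D,E,j,G]
After op 2 (replace(0, 'h')): offset=0, physical=[h,B,C,D,E,j,G], logical=[h,B,C,D,E,j,G]
After op 3 (replace(6, 'a')): offset=0, physical=[h,B,C,D,E,j,a], logical=[h,B,C,D,E,j,a]
After op 4 (swap(3, 6)): offset=0, physical=[h,B,C,a,E,j,D], logical=[h,B,C,a,E,j,D]
After op 5 (swap(2, 0)): offset=0, physical=[C,B,h,a,E,j,D], logical=[C,B,h,a,E,j,D]
After op 6 (rotate(-3)): offset=4, physical=[C,B,h,a,E,j,D], logical=[E,j,D,C,B,h,a]
After op 7 (rotate(+1)): offset=5, physical=[C,B,h,a,E,j,D], logical=[j,D,C,B,h,a,E]
After op 8 (rotate(+1)): offset=6, physical=[C,B,h,a,E,j,D], logical=[D,C,B,h,a,E,j]
After op 9 (rotate(-2)): offset=4, physical=[C,B,h,a,E,j,D], logical=[E,j,D,C,B,h,a]
After op 10 (rotate(-1)): offset=3, physical=[C,B,h,a,E,j,D], logical=[a,E,j,D,C,B,h]
After op 11 (replace(4, 'o')): offset=3, physical=[o,B,h,a,E,j,D], logical=[a,E,j,D,o,B,h]

Answer: D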